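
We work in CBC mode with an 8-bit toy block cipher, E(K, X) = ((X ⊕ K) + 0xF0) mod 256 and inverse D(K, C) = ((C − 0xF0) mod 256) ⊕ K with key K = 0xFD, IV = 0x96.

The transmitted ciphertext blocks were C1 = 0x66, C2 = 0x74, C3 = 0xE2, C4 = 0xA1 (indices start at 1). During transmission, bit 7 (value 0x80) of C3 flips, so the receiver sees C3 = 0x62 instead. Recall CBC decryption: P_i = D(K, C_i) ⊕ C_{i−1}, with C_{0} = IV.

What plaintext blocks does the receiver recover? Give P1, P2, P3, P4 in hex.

Only C3 changed, to 0x62. In CBC, a change in C_i garbles P_i and flips the same bit in P_{i+1}. Decrypting the received ciphertext:
P1: D(K, 0x66) = 0x8B; 0x8B ⊕ 0x96 = 0x1D.
P2: D(K, 0x74) = 0x79; 0x79 ⊕ 0x66 = 0x1F.
P3: D(K, 0x62) = 0x8F; 0x8F ⊕ 0x74 = 0xFB.
P4: D(K, 0xA1) = 0x4C; 0x4C ⊕ 0x62 = 0x2E.
Blocks that differ from the original plaintext: P3, P4.

P1 = 0x1D, P2 = 0x1F, P3 = 0xFB, P4 = 0x2E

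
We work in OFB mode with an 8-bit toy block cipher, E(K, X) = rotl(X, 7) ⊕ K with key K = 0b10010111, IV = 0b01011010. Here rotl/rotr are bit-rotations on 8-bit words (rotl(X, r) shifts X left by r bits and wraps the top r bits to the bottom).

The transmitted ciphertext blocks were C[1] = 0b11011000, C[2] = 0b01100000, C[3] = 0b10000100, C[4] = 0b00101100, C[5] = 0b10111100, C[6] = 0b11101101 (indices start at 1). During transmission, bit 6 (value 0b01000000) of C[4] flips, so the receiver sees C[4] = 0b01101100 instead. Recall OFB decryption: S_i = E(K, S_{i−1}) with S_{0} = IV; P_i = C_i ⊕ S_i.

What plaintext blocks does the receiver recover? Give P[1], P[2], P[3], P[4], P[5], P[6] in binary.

P[1] = 0b01100010, P[2] = 0b10101010, P[3] = 0b01110110, P[4] = 0b10000010, P[5] = 0b01011100, P[6] = 0b00001010

Only C[4] changed, to 0b01101100. In OFB, a change in C_i flips the same bit in P_i only; the keystream is unaffected. Decrypting the received ciphertext:
P[1]: S = E(K, 0b01011010) = 0b10111010; 0b11011000 ⊕ 0b10111010 = 0b01100010.
P[2]: S = E(K, 0b10111010) = 0b11001010; 0b01100000 ⊕ 0b11001010 = 0b10101010.
P[3]: S = E(K, 0b11001010) = 0b11110010; 0b10000100 ⊕ 0b11110010 = 0b01110110.
P[4]: S = E(K, 0b11110010) = 0b11101110; 0b01101100 ⊕ 0b11101110 = 0b10000010.
P[5]: S = E(K, 0b11101110) = 0b11100000; 0b10111100 ⊕ 0b11100000 = 0b01011100.
P[6]: S = E(K, 0b11100000) = 0b11100111; 0b11101101 ⊕ 0b11100111 = 0b00001010.
Blocks that differ from the original plaintext: P[4].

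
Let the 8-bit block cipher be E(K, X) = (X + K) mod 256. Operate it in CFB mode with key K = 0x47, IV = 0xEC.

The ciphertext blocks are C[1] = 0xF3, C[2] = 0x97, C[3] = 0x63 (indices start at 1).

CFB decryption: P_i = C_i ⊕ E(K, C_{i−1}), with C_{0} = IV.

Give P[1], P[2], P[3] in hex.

P[1]: E(K, 0xEC) = 0x33; 0xF3 ⊕ 0x33 = 0xC0.
P[2]: E(K, 0xF3) = 0x3A; 0x97 ⊕ 0x3A = 0xAD.
P[3]: E(K, 0x97) = 0xDE; 0x63 ⊕ 0xDE = 0xBD.

P[1] = 0xC0, P[2] = 0xAD, P[3] = 0xBD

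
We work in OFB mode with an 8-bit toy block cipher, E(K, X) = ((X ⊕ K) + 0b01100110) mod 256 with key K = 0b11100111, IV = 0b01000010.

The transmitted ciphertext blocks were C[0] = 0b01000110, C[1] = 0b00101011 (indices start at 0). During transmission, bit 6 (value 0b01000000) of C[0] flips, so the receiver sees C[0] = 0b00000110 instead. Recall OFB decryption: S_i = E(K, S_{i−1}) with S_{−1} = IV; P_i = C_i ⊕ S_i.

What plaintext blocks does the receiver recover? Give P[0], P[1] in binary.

Only C[0] changed, to 0b00000110. In OFB, a change in C_i flips the same bit in P_i only; the keystream is unaffected. Decrypting the received ciphertext:
P[0]: S = E(K, 0b01000010) = 0b00001011; 0b00000110 ⊕ 0b00001011 = 0b00001101.
P[1]: S = E(K, 0b00001011) = 0b01010010; 0b00101011 ⊕ 0b01010010 = 0b01111001.
Blocks that differ from the original plaintext: P[0].

P[0] = 0b00001101, P[1] = 0b01111001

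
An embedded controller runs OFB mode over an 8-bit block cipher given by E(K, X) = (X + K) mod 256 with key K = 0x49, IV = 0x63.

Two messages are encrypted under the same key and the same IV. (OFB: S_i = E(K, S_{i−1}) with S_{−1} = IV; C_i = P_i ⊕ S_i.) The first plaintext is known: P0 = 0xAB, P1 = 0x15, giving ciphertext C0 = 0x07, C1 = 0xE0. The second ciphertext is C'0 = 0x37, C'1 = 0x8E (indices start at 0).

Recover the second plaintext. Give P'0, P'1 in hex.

In OFB with a reused IV, both messages share the same keystream S_i, so C_i ⊕ C'_i = P_i ⊕ P'_i and thus P'_i = P_i ⊕ C_i ⊕ C'_i.
P'0: 0xAB ⊕ 0x07 ⊕ 0x37 = 0x9B.
P'1: 0x15 ⊕ 0xE0 ⊕ 0x8E = 0x7B.

P'0 = 0x9B, P'1 = 0x7B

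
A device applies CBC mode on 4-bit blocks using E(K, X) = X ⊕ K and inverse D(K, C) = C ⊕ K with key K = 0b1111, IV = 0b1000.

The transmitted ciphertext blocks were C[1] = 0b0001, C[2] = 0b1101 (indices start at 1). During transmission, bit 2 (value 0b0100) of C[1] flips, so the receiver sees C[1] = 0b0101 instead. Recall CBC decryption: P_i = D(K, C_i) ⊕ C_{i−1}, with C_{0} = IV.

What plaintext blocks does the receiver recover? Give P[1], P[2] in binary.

P[1] = 0b0010, P[2] = 0b0111

Only C[1] changed, to 0b0101. In CBC, a change in C_i garbles P_i and flips the same bit in P_{i+1}. Decrypting the received ciphertext:
P[1]: D(K, 0b0101) = 0b1010; 0b1010 ⊕ 0b1000 = 0b0010.
P[2]: D(K, 0b1101) = 0b0010; 0b0010 ⊕ 0b0101 = 0b0111.
Blocks that differ from the original plaintext: P[1], P[2].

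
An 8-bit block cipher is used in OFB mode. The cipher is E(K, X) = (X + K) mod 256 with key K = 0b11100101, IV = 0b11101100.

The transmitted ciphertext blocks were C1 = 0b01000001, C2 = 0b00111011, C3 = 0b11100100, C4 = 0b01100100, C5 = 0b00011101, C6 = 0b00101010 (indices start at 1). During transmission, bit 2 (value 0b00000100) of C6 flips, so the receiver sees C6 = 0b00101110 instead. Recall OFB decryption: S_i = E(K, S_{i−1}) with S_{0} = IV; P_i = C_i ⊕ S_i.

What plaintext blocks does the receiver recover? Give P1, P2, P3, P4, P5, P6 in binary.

P1 = 0b10010000, P2 = 0b10001101, P3 = 0b01111111, P4 = 0b11100100, P5 = 0b01111000, P6 = 0b01100100

Only C6 changed, to 0b00101110. In OFB, a change in C_i flips the same bit in P_i only; the keystream is unaffected. Decrypting the received ciphertext:
P1: S = E(K, 0b11101100) = 0b11010001; 0b01000001 ⊕ 0b11010001 = 0b10010000.
P2: S = E(K, 0b11010001) = 0b10110110; 0b00111011 ⊕ 0b10110110 = 0b10001101.
P3: S = E(K, 0b10110110) = 0b10011011; 0b11100100 ⊕ 0b10011011 = 0b01111111.
P4: S = E(K, 0b10011011) = 0b10000000; 0b01100100 ⊕ 0b10000000 = 0b11100100.
P5: S = E(K, 0b10000000) = 0b01100101; 0b00011101 ⊕ 0b01100101 = 0b01111000.
P6: S = E(K, 0b01100101) = 0b01001010; 0b00101110 ⊕ 0b01001010 = 0b01100100.
Blocks that differ from the original plaintext: P6.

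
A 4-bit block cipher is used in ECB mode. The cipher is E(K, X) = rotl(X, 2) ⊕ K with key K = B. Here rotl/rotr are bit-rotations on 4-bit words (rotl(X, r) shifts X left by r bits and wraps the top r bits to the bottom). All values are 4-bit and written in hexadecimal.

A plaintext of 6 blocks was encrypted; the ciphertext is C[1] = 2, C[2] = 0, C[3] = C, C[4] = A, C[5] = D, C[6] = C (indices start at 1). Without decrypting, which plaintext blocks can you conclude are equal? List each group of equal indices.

ECB encrypts each block independently with the same key, so equal ciphertext blocks imply equal plaintext blocks.
C[3] = C[6] = C, so P[3] = P[6].

P[3] = P[6]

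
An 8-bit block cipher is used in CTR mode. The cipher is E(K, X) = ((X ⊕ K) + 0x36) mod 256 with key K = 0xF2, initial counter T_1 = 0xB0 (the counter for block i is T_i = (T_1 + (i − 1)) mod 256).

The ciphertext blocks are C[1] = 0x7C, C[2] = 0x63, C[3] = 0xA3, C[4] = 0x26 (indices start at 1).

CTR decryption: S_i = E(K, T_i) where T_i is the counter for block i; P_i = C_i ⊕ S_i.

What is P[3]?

P[3] = 0xD5

P[3]: T = 0xB2, S = E(K, T) = 0x76; 0xA3 ⊕ 0x76 = 0xD5.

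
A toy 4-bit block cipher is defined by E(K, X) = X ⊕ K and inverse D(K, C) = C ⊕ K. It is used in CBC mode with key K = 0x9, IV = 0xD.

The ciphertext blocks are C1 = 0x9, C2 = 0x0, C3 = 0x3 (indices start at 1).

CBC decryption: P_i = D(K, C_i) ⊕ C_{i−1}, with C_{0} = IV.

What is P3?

P3: D(K, 0x3) = 0xA; 0xA ⊕ 0x0 = 0xA.

P3 = 0xA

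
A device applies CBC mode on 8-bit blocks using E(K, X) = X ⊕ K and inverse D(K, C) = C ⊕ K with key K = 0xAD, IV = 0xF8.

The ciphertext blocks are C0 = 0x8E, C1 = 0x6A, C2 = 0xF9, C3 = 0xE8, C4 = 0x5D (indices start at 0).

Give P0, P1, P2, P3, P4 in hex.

P0 = 0xDB, P1 = 0x49, P2 = 0x3E, P3 = 0xBC, P4 = 0x18

CBC decryption: P_i = D(K, C_i) ⊕ C_{i−1}, with C_{−1} = IV.
P0: D(K, 0x8E) = 0x23; 0x23 ⊕ 0xF8 = 0xDB.
P1: D(K, 0x6A) = 0xC7; 0xC7 ⊕ 0x8E = 0x49.
P2: D(K, 0xF9) = 0x54; 0x54 ⊕ 0x6A = 0x3E.
P3: D(K, 0xE8) = 0x45; 0x45 ⊕ 0xF9 = 0xBC.
P4: D(K, 0x5D) = 0xF0; 0xF0 ⊕ 0xE8 = 0x18.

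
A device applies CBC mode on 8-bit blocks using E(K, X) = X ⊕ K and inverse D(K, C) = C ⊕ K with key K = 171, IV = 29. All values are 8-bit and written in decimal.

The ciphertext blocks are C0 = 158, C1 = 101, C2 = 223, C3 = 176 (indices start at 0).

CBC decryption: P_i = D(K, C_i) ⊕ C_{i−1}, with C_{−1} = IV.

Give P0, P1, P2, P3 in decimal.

P0: D(K, 158) = 53; 53 ⊕ 29 = 40.
P1: D(K, 101) = 206; 206 ⊕ 158 = 80.
P2: D(K, 223) = 116; 116 ⊕ 101 = 17.
P3: D(K, 176) = 27; 27 ⊕ 223 = 196.

P0 = 40, P1 = 80, P2 = 17, P3 = 196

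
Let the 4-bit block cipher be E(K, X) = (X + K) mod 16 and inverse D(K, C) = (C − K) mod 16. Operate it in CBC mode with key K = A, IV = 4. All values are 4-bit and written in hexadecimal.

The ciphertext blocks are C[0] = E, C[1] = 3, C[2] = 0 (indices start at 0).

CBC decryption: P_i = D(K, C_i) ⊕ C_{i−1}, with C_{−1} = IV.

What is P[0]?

P[0]: D(K, E) = 4; 4 ⊕ 4 = 0.

P[0] = 0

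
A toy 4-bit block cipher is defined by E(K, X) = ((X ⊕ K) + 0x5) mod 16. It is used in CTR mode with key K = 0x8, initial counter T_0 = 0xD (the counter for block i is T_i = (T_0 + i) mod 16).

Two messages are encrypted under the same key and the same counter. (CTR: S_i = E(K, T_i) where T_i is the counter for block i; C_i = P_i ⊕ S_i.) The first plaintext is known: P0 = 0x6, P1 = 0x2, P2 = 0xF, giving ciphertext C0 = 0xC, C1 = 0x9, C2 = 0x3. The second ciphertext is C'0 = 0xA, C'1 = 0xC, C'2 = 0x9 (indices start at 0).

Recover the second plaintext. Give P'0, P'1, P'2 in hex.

P'0 = 0x0, P'1 = 0x7, P'2 = 0x5

In CTR with a reused counter, both messages share the same keystream S_i, so C_i ⊕ C'_i = P_i ⊕ P'_i and thus P'_i = P_i ⊕ C_i ⊕ C'_i.
P'0: 0x6 ⊕ 0xC ⊕ 0xA = 0x0.
P'1: 0x2 ⊕ 0x9 ⊕ 0xC = 0x7.
P'2: 0xF ⊕ 0x3 ⊕ 0x9 = 0x5.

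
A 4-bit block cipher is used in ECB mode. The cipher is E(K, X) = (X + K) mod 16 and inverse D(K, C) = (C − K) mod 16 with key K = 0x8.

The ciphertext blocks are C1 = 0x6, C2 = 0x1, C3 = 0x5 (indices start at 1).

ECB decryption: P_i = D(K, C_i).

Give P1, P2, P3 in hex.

P1: D(K, 0x6) = 0xE.
P2: D(K, 0x1) = 0x9.
P3: D(K, 0x5) = 0xD.

P1 = 0xE, P2 = 0x9, P3 = 0xD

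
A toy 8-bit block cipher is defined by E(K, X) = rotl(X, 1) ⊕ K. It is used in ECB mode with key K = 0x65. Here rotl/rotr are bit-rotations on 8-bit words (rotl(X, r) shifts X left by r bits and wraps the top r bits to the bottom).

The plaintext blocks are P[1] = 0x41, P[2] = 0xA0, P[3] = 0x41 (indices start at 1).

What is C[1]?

C[1] = 0xE7

ECB encryption: C_i = E(K, P_i).
C[1]: E(K, 0x41) = 0xE7.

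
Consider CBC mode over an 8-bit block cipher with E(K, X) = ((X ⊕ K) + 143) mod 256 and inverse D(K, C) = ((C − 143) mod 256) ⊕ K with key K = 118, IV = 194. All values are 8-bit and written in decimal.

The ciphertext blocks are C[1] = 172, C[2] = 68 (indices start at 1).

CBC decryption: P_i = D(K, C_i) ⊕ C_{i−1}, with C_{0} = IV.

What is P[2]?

P[2]: D(K, 68) = 195; 195 ⊕ 172 = 111.

P[2] = 111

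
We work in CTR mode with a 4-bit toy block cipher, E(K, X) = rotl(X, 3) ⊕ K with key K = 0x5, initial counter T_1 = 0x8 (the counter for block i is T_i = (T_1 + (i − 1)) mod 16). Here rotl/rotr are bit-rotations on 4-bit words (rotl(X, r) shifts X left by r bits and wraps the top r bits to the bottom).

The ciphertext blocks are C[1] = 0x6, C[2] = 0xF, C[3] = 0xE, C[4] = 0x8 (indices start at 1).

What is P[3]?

CTR decryption: S_i = E(K, T_i) where T_i is the counter for block i; P_i = C_i ⊕ S_i.
P[3]: T = 0xA, S = E(K, T) = 0x0; 0xE ⊕ 0x0 = 0xE.

P[3] = 0xE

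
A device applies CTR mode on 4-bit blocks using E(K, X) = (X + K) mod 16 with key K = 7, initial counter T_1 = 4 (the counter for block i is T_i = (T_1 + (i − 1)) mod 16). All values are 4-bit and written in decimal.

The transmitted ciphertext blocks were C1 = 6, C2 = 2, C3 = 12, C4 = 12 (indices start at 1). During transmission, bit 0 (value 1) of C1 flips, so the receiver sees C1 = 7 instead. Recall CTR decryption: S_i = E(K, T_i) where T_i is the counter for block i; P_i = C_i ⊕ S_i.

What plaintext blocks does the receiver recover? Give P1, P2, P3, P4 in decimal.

P1 = 12, P2 = 14, P3 = 1, P4 = 2

Only C1 changed, to 7. In CTR, a change in C_i flips the same bit in P_i only; the keystream is unaffected. Decrypting the received ciphertext:
P1: T = 4, S = E(K, T) = 11; 7 ⊕ 11 = 12.
P2: T = 5, S = E(K, T) = 12; 2 ⊕ 12 = 14.
P3: T = 6, S = E(K, T) = 13; 12 ⊕ 13 = 1.
P4: T = 7, S = E(K, T) = 14; 12 ⊕ 14 = 2.
Blocks that differ from the original plaintext: P1.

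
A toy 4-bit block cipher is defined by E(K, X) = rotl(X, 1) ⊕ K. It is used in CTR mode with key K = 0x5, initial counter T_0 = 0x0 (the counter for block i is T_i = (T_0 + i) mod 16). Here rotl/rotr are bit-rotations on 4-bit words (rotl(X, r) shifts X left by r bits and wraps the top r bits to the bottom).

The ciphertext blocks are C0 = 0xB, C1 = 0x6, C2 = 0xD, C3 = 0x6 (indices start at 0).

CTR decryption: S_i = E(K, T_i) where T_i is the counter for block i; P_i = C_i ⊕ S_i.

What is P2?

P2: T = 0x2, S = E(K, T) = 0x1; 0xD ⊕ 0x1 = 0xC.

P2 = 0xC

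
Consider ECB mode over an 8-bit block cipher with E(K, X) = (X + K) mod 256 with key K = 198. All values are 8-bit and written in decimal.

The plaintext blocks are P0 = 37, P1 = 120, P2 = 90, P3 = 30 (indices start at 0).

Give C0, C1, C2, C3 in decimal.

ECB encryption: C_i = E(K, P_i).
C0: E(K, 37) = 235.
C1: E(K, 120) = 62.
C2: E(K, 90) = 32.
C3: E(K, 30) = 228.

C0 = 235, C1 = 62, C2 = 32, C3 = 228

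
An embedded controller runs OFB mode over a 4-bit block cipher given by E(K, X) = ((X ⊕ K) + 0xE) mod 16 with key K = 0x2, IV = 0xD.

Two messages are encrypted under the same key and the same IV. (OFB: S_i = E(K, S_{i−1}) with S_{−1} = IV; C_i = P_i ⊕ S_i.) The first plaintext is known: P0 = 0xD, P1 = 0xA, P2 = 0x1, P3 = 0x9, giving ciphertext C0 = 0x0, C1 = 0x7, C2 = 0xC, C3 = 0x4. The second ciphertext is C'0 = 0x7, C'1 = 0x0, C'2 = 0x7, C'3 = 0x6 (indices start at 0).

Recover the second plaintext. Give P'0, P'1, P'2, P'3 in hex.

In OFB with a reused IV, both messages share the same keystream S_i, so C_i ⊕ C'_i = P_i ⊕ P'_i and thus P'_i = P_i ⊕ C_i ⊕ C'_i.
P'0: 0xD ⊕ 0x0 ⊕ 0x7 = 0xA.
P'1: 0xA ⊕ 0x7 ⊕ 0x0 = 0xD.
P'2: 0x1 ⊕ 0xC ⊕ 0x7 = 0xA.
P'3: 0x9 ⊕ 0x4 ⊕ 0x6 = 0xB.

P'0 = 0xA, P'1 = 0xD, P'2 = 0xA, P'3 = 0xB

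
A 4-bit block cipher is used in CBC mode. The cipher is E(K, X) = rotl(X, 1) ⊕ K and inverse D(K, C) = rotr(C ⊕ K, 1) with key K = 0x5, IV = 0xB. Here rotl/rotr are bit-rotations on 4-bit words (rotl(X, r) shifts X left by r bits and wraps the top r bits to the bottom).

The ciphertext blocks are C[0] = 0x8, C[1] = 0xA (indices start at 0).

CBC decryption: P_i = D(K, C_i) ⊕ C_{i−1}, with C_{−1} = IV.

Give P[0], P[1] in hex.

P[0] = 0x5, P[1] = 0x7

P[0]: D(K, 0x8) = 0xE; 0xE ⊕ 0xB = 0x5.
P[1]: D(K, 0xA) = 0xF; 0xF ⊕ 0x8 = 0x7.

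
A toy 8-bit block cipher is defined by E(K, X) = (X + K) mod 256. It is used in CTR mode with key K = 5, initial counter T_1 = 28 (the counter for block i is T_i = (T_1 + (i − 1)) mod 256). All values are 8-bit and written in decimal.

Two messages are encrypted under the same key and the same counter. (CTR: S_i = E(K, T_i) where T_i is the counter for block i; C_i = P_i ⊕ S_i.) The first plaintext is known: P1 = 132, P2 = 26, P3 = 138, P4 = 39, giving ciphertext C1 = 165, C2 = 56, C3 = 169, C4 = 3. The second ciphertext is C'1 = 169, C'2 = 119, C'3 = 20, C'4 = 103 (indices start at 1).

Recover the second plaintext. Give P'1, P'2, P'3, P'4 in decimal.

In CTR with a reused counter, both messages share the same keystream S_i, so C_i ⊕ C'_i = P_i ⊕ P'_i and thus P'_i = P_i ⊕ C_i ⊕ C'_i.
P'1: 132 ⊕ 165 ⊕ 169 = 136.
P'2: 26 ⊕ 56 ⊕ 119 = 85.
P'3: 138 ⊕ 169 ⊕ 20 = 55.
P'4: 39 ⊕ 3 ⊕ 103 = 67.

P'1 = 136, P'2 = 85, P'3 = 55, P'4 = 67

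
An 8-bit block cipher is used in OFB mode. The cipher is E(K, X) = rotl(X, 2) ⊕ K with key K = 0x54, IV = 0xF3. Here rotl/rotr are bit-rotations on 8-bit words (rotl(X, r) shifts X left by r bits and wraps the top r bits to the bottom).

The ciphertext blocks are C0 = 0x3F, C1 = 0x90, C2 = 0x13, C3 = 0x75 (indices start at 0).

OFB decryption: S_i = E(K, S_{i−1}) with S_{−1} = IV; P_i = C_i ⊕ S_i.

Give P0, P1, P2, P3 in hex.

P0: S = E(K, 0xF3) = 0x9B; 0x3F ⊕ 0x9B = 0xA4.
P1: S = E(K, 0x9B) = 0x3A; 0x90 ⊕ 0x3A = 0xAA.
P2: S = E(K, 0x3A) = 0xBC; 0x13 ⊕ 0xBC = 0xAF.
P3: S = E(K, 0xBC) = 0xA6; 0x75 ⊕ 0xA6 = 0xD3.

P0 = 0xA4, P1 = 0xAA, P2 = 0xAF, P3 = 0xD3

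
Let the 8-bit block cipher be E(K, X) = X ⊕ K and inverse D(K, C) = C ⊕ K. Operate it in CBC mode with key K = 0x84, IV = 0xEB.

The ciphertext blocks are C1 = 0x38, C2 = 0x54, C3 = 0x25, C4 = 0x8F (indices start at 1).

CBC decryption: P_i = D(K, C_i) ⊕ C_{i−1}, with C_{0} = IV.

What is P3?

P3 = 0xF5

P3: D(K, 0x25) = 0xA1; 0xA1 ⊕ 0x54 = 0xF5.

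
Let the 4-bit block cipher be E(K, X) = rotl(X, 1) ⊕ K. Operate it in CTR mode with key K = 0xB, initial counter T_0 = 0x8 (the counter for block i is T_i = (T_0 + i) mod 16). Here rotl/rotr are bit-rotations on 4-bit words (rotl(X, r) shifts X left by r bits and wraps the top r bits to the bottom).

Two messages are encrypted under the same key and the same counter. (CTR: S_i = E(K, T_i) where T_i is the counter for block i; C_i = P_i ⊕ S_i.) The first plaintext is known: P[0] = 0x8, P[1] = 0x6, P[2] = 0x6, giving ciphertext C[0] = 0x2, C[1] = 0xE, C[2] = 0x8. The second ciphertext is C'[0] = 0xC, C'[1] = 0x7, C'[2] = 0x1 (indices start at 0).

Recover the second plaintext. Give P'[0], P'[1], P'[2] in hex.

P'[0] = 0x6, P'[1] = 0xF, P'[2] = 0xF

In CTR with a reused counter, both messages share the same keystream S_i, so C_i ⊕ C'_i = P_i ⊕ P'_i and thus P'_i = P_i ⊕ C_i ⊕ C'_i.
P'[0]: 0x8 ⊕ 0x2 ⊕ 0xC = 0x6.
P'[1]: 0x6 ⊕ 0xE ⊕ 0x7 = 0xF.
P'[2]: 0x6 ⊕ 0x8 ⊕ 0x1 = 0xF.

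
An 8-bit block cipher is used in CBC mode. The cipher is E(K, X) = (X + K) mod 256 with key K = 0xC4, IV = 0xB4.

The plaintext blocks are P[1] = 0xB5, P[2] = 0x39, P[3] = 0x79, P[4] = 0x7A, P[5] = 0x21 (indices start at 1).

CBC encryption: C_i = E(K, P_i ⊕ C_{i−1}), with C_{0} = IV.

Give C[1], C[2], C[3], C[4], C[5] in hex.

C[1] = 0xC5, C[2] = 0xC0, C[3] = 0x7D, C[4] = 0xCB, C[5] = 0xAE

C[1]: P[1] ⊕ 0xB4 = 0x01; E(K, 0x01) = 0xC5.
C[2]: P[2] ⊕ 0xC5 = 0xFC; E(K, 0xFC) = 0xC0.
C[3]: P[3] ⊕ 0xC0 = 0xB9; E(K, 0xB9) = 0x7D.
C[4]: P[4] ⊕ 0x7D = 0x07; E(K, 0x07) = 0xCB.
C[5]: P[5] ⊕ 0xCB = 0xEA; E(K, 0xEA) = 0xAE.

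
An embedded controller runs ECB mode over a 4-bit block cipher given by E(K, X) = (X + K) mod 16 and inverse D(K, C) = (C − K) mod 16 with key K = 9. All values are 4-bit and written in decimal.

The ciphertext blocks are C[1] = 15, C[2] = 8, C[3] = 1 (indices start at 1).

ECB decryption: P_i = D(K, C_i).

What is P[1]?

P[1]: D(K, 15) = 6.

P[1] = 6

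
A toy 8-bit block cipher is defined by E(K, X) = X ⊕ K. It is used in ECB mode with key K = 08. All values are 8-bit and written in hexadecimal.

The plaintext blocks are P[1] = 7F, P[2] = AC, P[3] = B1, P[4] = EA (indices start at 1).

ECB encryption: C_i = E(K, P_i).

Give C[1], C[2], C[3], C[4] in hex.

C[1]: E(K, 7F) = 77.
C[2]: E(K, AC) = A4.
C[3]: E(K, B1) = B9.
C[4]: E(K, EA) = E2.

C[1] = 77, C[2] = A4, C[3] = B9, C[4] = E2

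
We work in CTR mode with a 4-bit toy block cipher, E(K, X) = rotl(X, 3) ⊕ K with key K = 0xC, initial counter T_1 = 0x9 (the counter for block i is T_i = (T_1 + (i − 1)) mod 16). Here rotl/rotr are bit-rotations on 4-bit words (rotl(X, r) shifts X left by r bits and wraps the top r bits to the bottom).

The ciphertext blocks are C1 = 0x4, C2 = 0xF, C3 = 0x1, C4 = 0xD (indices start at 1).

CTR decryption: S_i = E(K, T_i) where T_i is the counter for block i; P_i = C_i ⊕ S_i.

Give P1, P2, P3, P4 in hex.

P1 = 0x4, P2 = 0x6, P3 = 0x0, P4 = 0x7

P1: T = 0x9, S = E(K, T) = 0x0; 0x4 ⊕ 0x0 = 0x4.
P2: T = 0xA, S = E(K, T) = 0x9; 0xF ⊕ 0x9 = 0x6.
P3: T = 0xB, S = E(K, T) = 0x1; 0x1 ⊕ 0x1 = 0x0.
P4: T = 0xC, S = E(K, T) = 0xA; 0xD ⊕ 0xA = 0x7.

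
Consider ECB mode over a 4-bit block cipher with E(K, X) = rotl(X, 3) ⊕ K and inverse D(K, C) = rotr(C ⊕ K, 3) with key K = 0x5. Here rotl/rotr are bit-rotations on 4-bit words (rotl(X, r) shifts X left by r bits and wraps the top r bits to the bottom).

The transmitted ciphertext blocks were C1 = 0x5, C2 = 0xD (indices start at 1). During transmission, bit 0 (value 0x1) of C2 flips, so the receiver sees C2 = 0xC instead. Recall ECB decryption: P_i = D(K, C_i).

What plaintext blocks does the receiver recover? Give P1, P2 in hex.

P1 = 0x0, P2 = 0x3

Only C2 changed, to 0xC. In ECB, a change in C_i affects only P_i. Decrypting the received ciphertext:
P1: D(K, 0x5) = 0x0.
P2: D(K, 0xC) = 0x3.
Blocks that differ from the original plaintext: P2.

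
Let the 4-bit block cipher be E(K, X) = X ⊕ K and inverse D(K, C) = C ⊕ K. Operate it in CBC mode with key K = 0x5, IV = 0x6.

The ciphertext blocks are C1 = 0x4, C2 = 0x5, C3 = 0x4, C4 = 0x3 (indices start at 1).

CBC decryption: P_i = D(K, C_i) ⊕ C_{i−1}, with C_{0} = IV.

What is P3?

P3 = 0x4

P3: D(K, 0x4) = 0x1; 0x1 ⊕ 0x5 = 0x4.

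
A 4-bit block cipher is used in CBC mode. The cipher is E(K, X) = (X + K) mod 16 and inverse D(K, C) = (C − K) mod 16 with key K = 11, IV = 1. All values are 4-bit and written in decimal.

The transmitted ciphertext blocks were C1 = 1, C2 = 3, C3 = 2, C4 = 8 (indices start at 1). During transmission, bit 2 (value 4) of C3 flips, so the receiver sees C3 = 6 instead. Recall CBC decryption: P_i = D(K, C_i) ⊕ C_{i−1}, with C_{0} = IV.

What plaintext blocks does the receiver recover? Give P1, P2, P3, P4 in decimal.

P1 = 7, P2 = 9, P3 = 8, P4 = 11

Only C3 changed, to 6. In CBC, a change in C_i garbles P_i and flips the same bit in P_{i+1}. Decrypting the received ciphertext:
P1: D(K, 1) = 6; 6 ⊕ 1 = 7.
P2: D(K, 3) = 8; 8 ⊕ 1 = 9.
P3: D(K, 6) = 11; 11 ⊕ 3 = 8.
P4: D(K, 8) = 13; 13 ⊕ 6 = 11.
Blocks that differ from the original plaintext: P3, P4.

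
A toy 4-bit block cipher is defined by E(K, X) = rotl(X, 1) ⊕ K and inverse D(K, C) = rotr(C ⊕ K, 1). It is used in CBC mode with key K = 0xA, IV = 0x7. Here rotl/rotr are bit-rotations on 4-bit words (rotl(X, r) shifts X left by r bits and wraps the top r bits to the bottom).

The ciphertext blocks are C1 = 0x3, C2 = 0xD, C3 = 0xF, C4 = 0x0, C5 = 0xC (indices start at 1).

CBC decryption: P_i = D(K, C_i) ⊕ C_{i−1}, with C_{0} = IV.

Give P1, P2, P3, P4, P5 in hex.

P1: D(K, 0x3) = 0xC; 0xC ⊕ 0x7 = 0xB.
P2: D(K, 0xD) = 0xB; 0xB ⊕ 0x3 = 0x8.
P3: D(K, 0xF) = 0xA; 0xA ⊕ 0xD = 0x7.
P4: D(K, 0x0) = 0x5; 0x5 ⊕ 0xF = 0xA.
P5: D(K, 0xC) = 0x3; 0x3 ⊕ 0x0 = 0x3.

P1 = 0xB, P2 = 0x8, P3 = 0x7, P4 = 0xA, P5 = 0x3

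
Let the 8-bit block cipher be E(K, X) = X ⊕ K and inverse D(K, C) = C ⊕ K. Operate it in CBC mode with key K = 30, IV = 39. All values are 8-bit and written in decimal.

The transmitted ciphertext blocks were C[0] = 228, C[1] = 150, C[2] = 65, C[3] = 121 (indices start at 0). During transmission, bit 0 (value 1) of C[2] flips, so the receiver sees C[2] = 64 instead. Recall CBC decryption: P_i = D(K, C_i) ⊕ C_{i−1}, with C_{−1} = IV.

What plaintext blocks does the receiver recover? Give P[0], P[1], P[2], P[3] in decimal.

Only C[2] changed, to 64. In CBC, a change in C_i garbles P_i and flips the same bit in P_{i+1}. Decrypting the received ciphertext:
P[0]: D(K, 228) = 250; 250 ⊕ 39 = 221.
P[1]: D(K, 150) = 136; 136 ⊕ 228 = 108.
P[2]: D(K, 64) = 94; 94 ⊕ 150 = 200.
P[3]: D(K, 121) = 103; 103 ⊕ 64 = 39.
Blocks that differ from the original plaintext: P[2], P[3].

P[0] = 221, P[1] = 108, P[2] = 200, P[3] = 39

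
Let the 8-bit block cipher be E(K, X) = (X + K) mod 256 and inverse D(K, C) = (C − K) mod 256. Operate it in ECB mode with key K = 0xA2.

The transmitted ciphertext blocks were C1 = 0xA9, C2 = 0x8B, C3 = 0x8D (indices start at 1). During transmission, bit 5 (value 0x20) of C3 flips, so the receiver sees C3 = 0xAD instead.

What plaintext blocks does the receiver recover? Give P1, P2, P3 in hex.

P1 = 0x07, P2 = 0xE9, P3 = 0x0B

ECB decryption: P_i = D(K, C_i).
Only C3 changed, to 0xAD. In ECB, a change in C_i affects only P_i. Decrypting the received ciphertext:
P1: D(K, 0xA9) = 0x07.
P2: D(K, 0x8B) = 0xE9.
P3: D(K, 0xAD) = 0x0B.
Blocks that differ from the original plaintext: P3.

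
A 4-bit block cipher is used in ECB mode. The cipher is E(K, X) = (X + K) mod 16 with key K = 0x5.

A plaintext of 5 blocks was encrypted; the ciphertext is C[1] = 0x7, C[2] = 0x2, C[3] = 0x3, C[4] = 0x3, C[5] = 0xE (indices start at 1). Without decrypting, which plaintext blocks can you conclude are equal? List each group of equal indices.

P[3] = P[4]

ECB encrypts each block independently with the same key, so equal ciphertext blocks imply equal plaintext blocks.
C[3] = C[4] = 0x3, so P[3] = P[4].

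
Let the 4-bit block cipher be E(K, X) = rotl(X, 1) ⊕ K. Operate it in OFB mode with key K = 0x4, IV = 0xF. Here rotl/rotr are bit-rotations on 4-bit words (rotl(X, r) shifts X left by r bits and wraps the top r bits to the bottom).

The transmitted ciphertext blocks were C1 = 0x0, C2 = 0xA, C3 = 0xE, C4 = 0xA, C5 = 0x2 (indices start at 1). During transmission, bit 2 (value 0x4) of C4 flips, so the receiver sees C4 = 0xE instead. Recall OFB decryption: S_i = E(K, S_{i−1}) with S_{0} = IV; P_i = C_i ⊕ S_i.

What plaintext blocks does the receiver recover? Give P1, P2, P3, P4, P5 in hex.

P1 = 0xB, P2 = 0x9, P3 = 0xC, P4 = 0xE, P5 = 0x6

Only C4 changed, to 0xE. In OFB, a change in C_i flips the same bit in P_i only; the keystream is unaffected. Decrypting the received ciphertext:
P1: S = E(K, 0xF) = 0xB; 0x0 ⊕ 0xB = 0xB.
P2: S = E(K, 0xB) = 0x3; 0xA ⊕ 0x3 = 0x9.
P3: S = E(K, 0x3) = 0x2; 0xE ⊕ 0x2 = 0xC.
P4: S = E(K, 0x2) = 0x0; 0xE ⊕ 0x0 = 0xE.
P5: S = E(K, 0x0) = 0x4; 0x2 ⊕ 0x4 = 0x6.
Blocks that differ from the original plaintext: P4.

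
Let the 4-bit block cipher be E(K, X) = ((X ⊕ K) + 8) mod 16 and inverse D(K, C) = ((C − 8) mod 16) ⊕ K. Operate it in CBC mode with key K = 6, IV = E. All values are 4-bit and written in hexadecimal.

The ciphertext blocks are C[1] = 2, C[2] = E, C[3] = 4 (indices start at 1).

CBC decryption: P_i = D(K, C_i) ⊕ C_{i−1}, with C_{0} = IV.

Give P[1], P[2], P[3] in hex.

P[1]: D(K, 2) = C; C ⊕ E = 2.
P[2]: D(K, E) = 0; 0 ⊕ 2 = 2.
P[3]: D(K, 4) = A; A ⊕ E = 4.

P[1] = 2, P[2] = 2, P[3] = 4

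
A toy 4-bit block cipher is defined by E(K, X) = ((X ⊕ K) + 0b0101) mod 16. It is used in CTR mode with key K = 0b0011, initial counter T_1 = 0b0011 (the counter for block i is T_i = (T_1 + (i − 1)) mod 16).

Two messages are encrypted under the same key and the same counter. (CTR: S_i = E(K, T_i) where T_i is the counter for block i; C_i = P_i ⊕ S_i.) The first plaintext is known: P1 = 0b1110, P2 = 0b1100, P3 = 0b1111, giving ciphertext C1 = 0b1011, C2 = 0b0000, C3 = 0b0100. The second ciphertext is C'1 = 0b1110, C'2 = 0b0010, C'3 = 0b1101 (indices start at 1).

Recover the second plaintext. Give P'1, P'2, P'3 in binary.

In CTR with a reused counter, both messages share the same keystream S_i, so C_i ⊕ C'_i = P_i ⊕ P'_i and thus P'_i = P_i ⊕ C_i ⊕ C'_i.
P'1: 0b1110 ⊕ 0b1011 ⊕ 0b1110 = 0b1011.
P'2: 0b1100 ⊕ 0b0000 ⊕ 0b0010 = 0b1110.
P'3: 0b1111 ⊕ 0b0100 ⊕ 0b1101 = 0b0110.

P'1 = 0b1011, P'2 = 0b1110, P'3 = 0b0110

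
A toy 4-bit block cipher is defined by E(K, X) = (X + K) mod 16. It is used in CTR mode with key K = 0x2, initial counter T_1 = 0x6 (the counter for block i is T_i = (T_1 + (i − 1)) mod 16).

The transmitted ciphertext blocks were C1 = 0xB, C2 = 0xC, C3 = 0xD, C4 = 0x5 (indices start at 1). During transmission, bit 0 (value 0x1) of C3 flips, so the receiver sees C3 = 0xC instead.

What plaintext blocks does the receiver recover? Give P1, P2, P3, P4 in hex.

P1 = 0x3, P2 = 0x5, P3 = 0x6, P4 = 0xE

CTR decryption: S_i = E(K, T_i) where T_i is the counter for block i; P_i = C_i ⊕ S_i.
Only C3 changed, to 0xC. In CTR, a change in C_i flips the same bit in P_i only; the keystream is unaffected. Decrypting the received ciphertext:
P1: T = 0x6, S = E(K, T) = 0x8; 0xB ⊕ 0x8 = 0x3.
P2: T = 0x7, S = E(K, T) = 0x9; 0xC ⊕ 0x9 = 0x5.
P3: T = 0x8, S = E(K, T) = 0xA; 0xC ⊕ 0xA = 0x6.
P4: T = 0x9, S = E(K, T) = 0xB; 0x5 ⊕ 0xB = 0xE.
Blocks that differ from the original plaintext: P3.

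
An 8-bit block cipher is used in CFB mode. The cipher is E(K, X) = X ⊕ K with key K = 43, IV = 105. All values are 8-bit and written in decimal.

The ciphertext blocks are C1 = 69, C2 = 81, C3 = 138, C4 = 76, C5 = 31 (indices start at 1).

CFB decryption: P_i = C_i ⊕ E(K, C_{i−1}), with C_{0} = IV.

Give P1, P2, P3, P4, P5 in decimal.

P1 = 7, P2 = 63, P3 = 240, P4 = 237, P5 = 120

P1: E(K, 105) = 66; 69 ⊕ 66 = 7.
P2: E(K, 69) = 110; 81 ⊕ 110 = 63.
P3: E(K, 81) = 122; 138 ⊕ 122 = 240.
P4: E(K, 138) = 161; 76 ⊕ 161 = 237.
P5: E(K, 76) = 103; 31 ⊕ 103 = 120.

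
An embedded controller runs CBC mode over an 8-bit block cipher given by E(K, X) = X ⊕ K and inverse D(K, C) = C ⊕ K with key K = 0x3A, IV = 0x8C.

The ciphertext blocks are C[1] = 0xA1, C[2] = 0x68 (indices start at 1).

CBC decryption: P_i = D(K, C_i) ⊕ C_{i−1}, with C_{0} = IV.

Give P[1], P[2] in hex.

P[1]: D(K, 0xA1) = 0x9B; 0x9B ⊕ 0x8C = 0x17.
P[2]: D(K, 0x68) = 0x52; 0x52 ⊕ 0xA1 = 0xF3.

P[1] = 0x17, P[2] = 0xF3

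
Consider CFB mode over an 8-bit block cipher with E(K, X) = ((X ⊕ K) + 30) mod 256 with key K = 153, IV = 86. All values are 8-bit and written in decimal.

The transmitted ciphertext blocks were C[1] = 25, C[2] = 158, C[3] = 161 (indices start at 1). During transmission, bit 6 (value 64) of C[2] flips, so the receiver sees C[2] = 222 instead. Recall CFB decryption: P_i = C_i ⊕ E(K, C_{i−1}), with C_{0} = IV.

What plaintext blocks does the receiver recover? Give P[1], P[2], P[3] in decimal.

P[1] = 244, P[2] = 64, P[3] = 196

Only C[2] changed, to 222. In CFB, a change in C_i flips the same bit in P_i and garbles P_{i+1}. Decrypting the received ciphertext:
P[1]: E(K, 86) = 237; 25 ⊕ 237 = 244.
P[2]: E(K, 25) = 158; 222 ⊕ 158 = 64.
P[3]: E(K, 222) = 101; 161 ⊕ 101 = 196.
Blocks that differ from the original plaintext: P[2], P[3].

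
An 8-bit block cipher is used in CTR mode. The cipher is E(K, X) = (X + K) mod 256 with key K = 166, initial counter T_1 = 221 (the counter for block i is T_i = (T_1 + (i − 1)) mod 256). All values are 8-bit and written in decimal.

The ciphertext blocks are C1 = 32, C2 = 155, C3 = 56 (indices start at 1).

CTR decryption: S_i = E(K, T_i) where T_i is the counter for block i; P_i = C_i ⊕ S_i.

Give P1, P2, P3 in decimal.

P1: T = 221, S = E(K, T) = 131; 32 ⊕ 131 = 163.
P2: T = 222, S = E(K, T) = 132; 155 ⊕ 132 = 31.
P3: T = 223, S = E(K, T) = 133; 56 ⊕ 133 = 189.

P1 = 163, P2 = 31, P3 = 189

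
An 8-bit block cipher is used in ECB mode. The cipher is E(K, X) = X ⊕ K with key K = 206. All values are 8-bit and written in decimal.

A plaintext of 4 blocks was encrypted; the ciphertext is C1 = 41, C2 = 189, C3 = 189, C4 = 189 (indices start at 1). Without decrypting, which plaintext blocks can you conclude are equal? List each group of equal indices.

P2 = P3 = P4

ECB encrypts each block independently with the same key, so equal ciphertext blocks imply equal plaintext blocks.
C2 = C3 = C4 = 189, so P2 = P3 = P4.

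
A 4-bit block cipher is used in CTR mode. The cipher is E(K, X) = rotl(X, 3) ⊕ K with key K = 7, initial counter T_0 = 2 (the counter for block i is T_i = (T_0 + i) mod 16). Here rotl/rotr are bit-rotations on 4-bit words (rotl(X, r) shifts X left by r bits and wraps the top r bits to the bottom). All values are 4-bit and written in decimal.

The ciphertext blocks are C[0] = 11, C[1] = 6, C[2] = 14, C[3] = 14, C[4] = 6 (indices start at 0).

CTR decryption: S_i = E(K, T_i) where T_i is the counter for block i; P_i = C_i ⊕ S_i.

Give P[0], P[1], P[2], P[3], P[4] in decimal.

P[0] = 13, P[1] = 8, P[2] = 11, P[3] = 3, P[4] = 2

P[0]: T = 2, S = E(K, T) = 6; 11 ⊕ 6 = 13.
P[1]: T = 3, S = E(K, T) = 14; 6 ⊕ 14 = 8.
P[2]: T = 4, S = E(K, T) = 5; 14 ⊕ 5 = 11.
P[3]: T = 5, S = E(K, T) = 13; 14 ⊕ 13 = 3.
P[4]: T = 6, S = E(K, T) = 4; 6 ⊕ 4 = 2.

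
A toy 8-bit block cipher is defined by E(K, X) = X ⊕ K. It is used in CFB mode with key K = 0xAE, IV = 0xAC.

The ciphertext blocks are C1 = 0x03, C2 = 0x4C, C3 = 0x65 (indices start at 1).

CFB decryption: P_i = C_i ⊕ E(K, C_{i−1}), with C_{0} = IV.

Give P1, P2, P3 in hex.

P1: E(K, 0xAC) = 0x02; 0x03 ⊕ 0x02 = 0x01.
P2: E(K, 0x03) = 0xAD; 0x4C ⊕ 0xAD = 0xE1.
P3: E(K, 0x4C) = 0xE2; 0x65 ⊕ 0xE2 = 0x87.

P1 = 0x01, P2 = 0xE1, P3 = 0x87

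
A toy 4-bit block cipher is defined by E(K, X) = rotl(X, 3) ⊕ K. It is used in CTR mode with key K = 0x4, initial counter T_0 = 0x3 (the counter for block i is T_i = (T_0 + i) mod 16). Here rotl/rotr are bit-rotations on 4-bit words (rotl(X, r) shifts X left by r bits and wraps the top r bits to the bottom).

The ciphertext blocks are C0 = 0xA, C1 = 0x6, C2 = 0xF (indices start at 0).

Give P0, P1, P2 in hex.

P0 = 0x7, P1 = 0x0, P2 = 0x1

CTR decryption: S_i = E(K, T_i) where T_i is the counter for block i; P_i = C_i ⊕ S_i.
P0: T = 0x3, S = E(K, T) = 0xD; 0xA ⊕ 0xD = 0x7.
P1: T = 0x4, S = E(K, T) = 0x6; 0x6 ⊕ 0x6 = 0x0.
P2: T = 0x5, S = E(K, T) = 0xE; 0xF ⊕ 0xE = 0x1.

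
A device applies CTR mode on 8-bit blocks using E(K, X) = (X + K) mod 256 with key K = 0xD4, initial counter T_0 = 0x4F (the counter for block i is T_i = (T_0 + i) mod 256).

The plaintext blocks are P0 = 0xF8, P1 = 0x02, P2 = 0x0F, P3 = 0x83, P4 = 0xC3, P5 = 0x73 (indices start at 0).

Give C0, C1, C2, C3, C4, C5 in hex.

C0 = 0xDB, C1 = 0x26, C2 = 0x2A, C3 = 0xA5, C4 = 0xE4, C5 = 0x5B

CTR encryption: S_i = E(K, T_i) where T_i is the counter for block i; C_i = P_i ⊕ S_i.
C0: T = 0x4F, S = E(K, T) = 0x23; 0xF8 ⊕ 0x23 = 0xDB.
C1: T = 0x50, S = E(K, T) = 0x24; 0x02 ⊕ 0x24 = 0x26.
C2: T = 0x51, S = E(K, T) = 0x25; 0x0F ⊕ 0x25 = 0x2A.
C3: T = 0x52, S = E(K, T) = 0x26; 0x83 ⊕ 0x26 = 0xA5.
C4: T = 0x53, S = E(K, T) = 0x27; 0xC3 ⊕ 0x27 = 0xE4.
C5: T = 0x54, S = E(K, T) = 0x28; 0x73 ⊕ 0x28 = 0x5B.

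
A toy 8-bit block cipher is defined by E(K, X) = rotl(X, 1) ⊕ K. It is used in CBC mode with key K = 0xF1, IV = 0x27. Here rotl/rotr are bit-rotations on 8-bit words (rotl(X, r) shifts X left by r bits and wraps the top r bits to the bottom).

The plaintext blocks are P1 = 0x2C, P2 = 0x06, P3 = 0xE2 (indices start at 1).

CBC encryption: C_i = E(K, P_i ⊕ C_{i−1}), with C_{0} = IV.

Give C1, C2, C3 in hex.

C1 = 0xE7, C2 = 0x32, C3 = 0x50

C1: P1 ⊕ 0x27 = 0x0B; E(K, 0x0B) = 0xE7.
C2: P2 ⊕ 0xE7 = 0xE1; E(K, 0xE1) = 0x32.
C3: P3 ⊕ 0x32 = 0xD0; E(K, 0xD0) = 0x50.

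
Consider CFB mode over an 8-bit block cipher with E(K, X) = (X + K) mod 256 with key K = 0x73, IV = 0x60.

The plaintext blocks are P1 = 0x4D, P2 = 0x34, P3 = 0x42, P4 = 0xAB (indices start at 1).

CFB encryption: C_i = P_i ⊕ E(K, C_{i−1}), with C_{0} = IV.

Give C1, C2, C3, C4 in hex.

C1: E(K, 0x60) = 0xD3; 0x4D ⊕ 0xD3 = 0x9E.
C2: E(K, 0x9E) = 0x11; 0x34 ⊕ 0x11 = 0x25.
C3: E(K, 0x25) = 0x98; 0x42 ⊕ 0x98 = 0xDA.
C4: E(K, 0xDA) = 0x4D; 0xAB ⊕ 0x4D = 0xE6.

C1 = 0x9E, C2 = 0x25, C3 = 0xDA, C4 = 0xE6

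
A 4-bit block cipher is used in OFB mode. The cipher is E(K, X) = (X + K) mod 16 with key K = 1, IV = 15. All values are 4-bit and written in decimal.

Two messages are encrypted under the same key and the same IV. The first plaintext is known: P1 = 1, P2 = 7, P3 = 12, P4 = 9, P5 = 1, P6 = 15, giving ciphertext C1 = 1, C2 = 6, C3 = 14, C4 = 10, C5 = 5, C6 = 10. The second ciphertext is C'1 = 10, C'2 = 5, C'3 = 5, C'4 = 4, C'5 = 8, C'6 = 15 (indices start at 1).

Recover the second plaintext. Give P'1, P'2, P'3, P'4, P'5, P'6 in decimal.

P'1 = 10, P'2 = 4, P'3 = 7, P'4 = 7, P'5 = 12, P'6 = 10

In OFB with a reused IV, both messages share the same keystream S_i, so C_i ⊕ C'_i = P_i ⊕ P'_i and thus P'_i = P_i ⊕ C_i ⊕ C'_i.
P'1: 1 ⊕ 1 ⊕ 10 = 10.
P'2: 7 ⊕ 6 ⊕ 5 = 4.
P'3: 12 ⊕ 14 ⊕ 5 = 7.
P'4: 9 ⊕ 10 ⊕ 4 = 7.
P'5: 1 ⊕ 5 ⊕ 8 = 12.
P'6: 15 ⊕ 10 ⊕ 15 = 10.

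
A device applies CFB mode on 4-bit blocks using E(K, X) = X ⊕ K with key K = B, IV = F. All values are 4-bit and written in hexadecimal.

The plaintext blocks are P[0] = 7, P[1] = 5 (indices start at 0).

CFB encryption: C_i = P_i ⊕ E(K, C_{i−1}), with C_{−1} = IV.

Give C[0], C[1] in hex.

C[0] = 3, C[1] = D

C[0]: E(K, F) = 4; 7 ⊕ 4 = 3.
C[1]: E(K, 3) = 8; 5 ⊕ 8 = D.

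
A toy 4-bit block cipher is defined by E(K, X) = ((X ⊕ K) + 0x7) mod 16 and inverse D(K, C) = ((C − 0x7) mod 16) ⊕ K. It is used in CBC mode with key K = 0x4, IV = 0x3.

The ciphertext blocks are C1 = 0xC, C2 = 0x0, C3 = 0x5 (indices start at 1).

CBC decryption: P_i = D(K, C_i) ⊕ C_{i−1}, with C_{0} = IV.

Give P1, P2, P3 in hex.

P1: D(K, 0xC) = 0x1; 0x1 ⊕ 0x3 = 0x2.
P2: D(K, 0x0) = 0xD; 0xD ⊕ 0xC = 0x1.
P3: D(K, 0x5) = 0xA; 0xA ⊕ 0x0 = 0xA.

P1 = 0x2, P2 = 0x1, P3 = 0xA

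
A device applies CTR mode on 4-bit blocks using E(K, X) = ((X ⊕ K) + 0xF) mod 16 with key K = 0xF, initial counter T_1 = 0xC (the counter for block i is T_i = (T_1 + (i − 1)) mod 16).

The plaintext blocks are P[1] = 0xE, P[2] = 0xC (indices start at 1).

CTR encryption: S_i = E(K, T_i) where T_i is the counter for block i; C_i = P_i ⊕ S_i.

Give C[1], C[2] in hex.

C[1]: T = 0xC, S = E(K, T) = 0x2; 0xE ⊕ 0x2 = 0xC.
C[2]: T = 0xD, S = E(K, T) = 0x1; 0xC ⊕ 0x1 = 0xD.

C[1] = 0xC, C[2] = 0xD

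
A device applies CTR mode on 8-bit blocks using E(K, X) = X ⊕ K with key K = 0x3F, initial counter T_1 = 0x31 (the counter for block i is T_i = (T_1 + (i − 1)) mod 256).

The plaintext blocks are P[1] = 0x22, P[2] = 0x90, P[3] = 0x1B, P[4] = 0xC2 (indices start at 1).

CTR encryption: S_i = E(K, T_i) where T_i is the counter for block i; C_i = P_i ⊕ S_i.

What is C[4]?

C[1]: T = 0x31, S = E(K, T) = 0x0E; 0x22 ⊕ 0x0E = 0x2C.
C[2]: T = 0x32, S = E(K, T) = 0x0D; 0x90 ⊕ 0x0D = 0x9D.
C[3]: T = 0x33, S = E(K, T) = 0x0C; 0x1B ⊕ 0x0C = 0x17.
C[4]: T = 0x34, S = E(K, T) = 0x0B; 0xC2 ⊕ 0x0B = 0xC9.

C[4] = 0xC9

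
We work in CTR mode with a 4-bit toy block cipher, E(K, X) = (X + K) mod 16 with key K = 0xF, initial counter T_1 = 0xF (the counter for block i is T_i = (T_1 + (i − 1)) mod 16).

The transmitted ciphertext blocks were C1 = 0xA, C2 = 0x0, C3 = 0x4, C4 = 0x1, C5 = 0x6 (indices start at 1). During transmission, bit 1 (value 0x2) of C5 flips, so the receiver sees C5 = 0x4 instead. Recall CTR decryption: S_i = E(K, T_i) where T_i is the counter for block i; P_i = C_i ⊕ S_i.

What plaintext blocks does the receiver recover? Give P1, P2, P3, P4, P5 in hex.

P1 = 0x4, P2 = 0xF, P3 = 0x4, P4 = 0x0, P5 = 0x6

Only C5 changed, to 0x4. In CTR, a change in C_i flips the same bit in P_i only; the keystream is unaffected. Decrypting the received ciphertext:
P1: T = 0xF, S = E(K, T) = 0xE; 0xA ⊕ 0xE = 0x4.
P2: T = 0x0, S = E(K, T) = 0xF; 0x0 ⊕ 0xF = 0xF.
P3: T = 0x1, S = E(K, T) = 0x0; 0x4 ⊕ 0x0 = 0x4.
P4: T = 0x2, S = E(K, T) = 0x1; 0x1 ⊕ 0x1 = 0x0.
P5: T = 0x3, S = E(K, T) = 0x2; 0x4 ⊕ 0x2 = 0x6.
Blocks that differ from the original plaintext: P5.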